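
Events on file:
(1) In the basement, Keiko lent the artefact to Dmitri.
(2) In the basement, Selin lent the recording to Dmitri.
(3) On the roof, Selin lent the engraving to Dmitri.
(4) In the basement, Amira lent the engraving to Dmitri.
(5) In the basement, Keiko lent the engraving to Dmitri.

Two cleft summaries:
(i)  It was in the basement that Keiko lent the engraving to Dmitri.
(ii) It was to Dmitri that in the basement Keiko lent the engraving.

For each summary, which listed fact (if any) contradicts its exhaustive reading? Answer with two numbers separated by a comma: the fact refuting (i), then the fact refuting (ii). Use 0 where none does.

Summary (i) focuses "in the basement" (the setting); background same agent, thing, recipient (Keiko / the engraving / Dmitri). No fact matches that background with a different setting, so 0.
Summary (ii) focuses "Dmitri" (the recipient); background same agent, thing, setting (Keiko / the engraving / in the basement). No fact matches that background with a different recipient, so 0.

0, 0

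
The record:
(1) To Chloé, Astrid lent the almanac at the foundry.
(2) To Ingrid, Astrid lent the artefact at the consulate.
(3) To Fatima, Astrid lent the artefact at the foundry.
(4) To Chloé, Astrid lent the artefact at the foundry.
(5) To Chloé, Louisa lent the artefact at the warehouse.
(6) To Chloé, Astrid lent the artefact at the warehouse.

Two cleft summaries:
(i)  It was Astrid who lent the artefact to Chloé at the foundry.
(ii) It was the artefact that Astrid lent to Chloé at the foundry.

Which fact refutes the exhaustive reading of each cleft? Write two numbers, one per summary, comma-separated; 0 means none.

Summary (i) focuses "Astrid" (the agent); background thing = the artefact, recipient = Chloé, setting = at the foundry. No fact matches that background with a different agent, so 0.
Summary (ii) focuses "the artefact" (the thing); background agent = Astrid, recipient = Chloé, setting = at the foundry. Fact (1) matches that background with thing = the almanac — refutes (ii).

0, 1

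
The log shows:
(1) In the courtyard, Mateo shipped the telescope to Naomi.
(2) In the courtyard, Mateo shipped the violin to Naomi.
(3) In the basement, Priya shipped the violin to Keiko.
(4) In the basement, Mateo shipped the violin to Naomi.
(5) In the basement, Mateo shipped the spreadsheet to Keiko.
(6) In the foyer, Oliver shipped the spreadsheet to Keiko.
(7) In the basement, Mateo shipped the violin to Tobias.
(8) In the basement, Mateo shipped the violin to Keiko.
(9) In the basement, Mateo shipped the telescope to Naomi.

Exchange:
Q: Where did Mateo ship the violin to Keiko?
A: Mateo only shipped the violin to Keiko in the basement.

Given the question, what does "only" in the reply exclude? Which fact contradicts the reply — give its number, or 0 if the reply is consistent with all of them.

0

Answering "Where did ...?" puts focus on the setting — here, "in the basement".
So "only" ranges over settings; the rest (same agent, thing, recipient (Mateo / the violin / Keiko)) is presupposed.
No fact keeps same agent, thing, recipient (Mateo / the violin / Keiko) while changing the setting; every other fact differs on something backgrounded. The reply stands.
(Fact (5) would refute a reading with focus on the thing — but that is not what the question asks.)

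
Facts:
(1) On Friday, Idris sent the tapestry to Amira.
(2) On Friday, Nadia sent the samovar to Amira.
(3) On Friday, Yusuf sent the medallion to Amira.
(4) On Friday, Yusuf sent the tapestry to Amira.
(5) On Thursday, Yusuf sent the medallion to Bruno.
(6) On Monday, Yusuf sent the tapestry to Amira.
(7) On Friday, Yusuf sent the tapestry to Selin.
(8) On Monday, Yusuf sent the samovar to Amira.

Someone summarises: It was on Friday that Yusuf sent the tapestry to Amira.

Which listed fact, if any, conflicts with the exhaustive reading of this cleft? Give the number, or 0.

Focus of the cleft: "on Friday" (the setting). Presupposed background: Yusuf as agent and the tapestry as thing and Amira as recipient.
Exhaustivity: on Friday is the only setting satisfying that background.
Fact (6) shares the background but with setting = on Monday; exhaustivity is violated.

6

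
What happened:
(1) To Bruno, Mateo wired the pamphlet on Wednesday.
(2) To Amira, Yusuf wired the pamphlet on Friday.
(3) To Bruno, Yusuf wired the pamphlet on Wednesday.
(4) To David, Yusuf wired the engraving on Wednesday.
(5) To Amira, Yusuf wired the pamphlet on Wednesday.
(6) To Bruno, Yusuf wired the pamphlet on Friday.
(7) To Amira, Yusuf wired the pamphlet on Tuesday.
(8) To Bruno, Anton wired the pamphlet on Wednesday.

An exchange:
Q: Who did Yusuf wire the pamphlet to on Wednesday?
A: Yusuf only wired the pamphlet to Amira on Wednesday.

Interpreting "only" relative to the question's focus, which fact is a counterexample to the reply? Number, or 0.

Answering "Who did ... to ...?" puts focus on the recipient — here, "Amira".
So "only" ranges over recipients; the rest (same agent, thing, setting (Yusuf / the pamphlet / on Wednesday)) is presupposed.
Fact (3) shares the background with a different recipient (Bruno) — counterexample.
(Fact (2) would refute a reading with focus on the setting — but that is not what the question asks.)

3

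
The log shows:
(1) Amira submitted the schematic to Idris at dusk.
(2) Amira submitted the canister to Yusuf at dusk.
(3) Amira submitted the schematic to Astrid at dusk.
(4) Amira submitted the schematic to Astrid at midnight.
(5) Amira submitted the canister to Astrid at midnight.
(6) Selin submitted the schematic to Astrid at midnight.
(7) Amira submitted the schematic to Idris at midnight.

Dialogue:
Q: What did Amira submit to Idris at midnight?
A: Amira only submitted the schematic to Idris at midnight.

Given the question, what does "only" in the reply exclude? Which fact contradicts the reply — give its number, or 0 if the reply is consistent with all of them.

0

The question "What did ...?" targets the thing, so in the reply the focus falls on "the schematic".
So "only" ranges over things; the rest (same agent, recipient, setting (Amira / Idris / at midnight)) is presupposed.
No listed fact shares that background with another thing. Nothing contradicts the reply.
(Fact (1) would refute a reading with focus on the setting — but that is not what the question asks.)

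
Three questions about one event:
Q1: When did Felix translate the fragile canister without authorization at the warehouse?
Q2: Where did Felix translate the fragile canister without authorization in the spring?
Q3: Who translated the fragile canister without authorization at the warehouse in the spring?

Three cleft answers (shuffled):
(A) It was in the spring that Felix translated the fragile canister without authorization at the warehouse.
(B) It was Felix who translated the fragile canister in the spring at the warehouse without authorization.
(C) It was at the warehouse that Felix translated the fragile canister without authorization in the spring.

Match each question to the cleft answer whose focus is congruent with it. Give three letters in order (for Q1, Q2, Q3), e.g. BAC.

ACB

Q1 asks about the time; cleft (A) focuses "in the spring", which is the time — so Q1 → A.
Q2 asks about the location; cleft (C) focuses "at the warehouse", which is the location — so Q2 → C.
Q3 asks about the subject (agent); cleft (B) focuses "Felix", which is the subject (agent) — so Q3 → B.
Mapping: Q1→A, Q2→C, Q3→B.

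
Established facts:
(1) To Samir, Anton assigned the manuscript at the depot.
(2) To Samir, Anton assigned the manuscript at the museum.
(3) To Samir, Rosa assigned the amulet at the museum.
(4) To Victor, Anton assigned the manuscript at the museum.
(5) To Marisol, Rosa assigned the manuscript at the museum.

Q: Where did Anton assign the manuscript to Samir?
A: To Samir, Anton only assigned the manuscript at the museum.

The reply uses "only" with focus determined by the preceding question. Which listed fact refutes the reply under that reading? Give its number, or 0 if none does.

1

The question "Where did ...?" targets the setting, so in the reply the focus falls on "at the museum".
"Only" then excludes alternative settings while the background — same agent, thing, recipient (Anton / the manuscript / Samir) — is held fixed.
Fact (1) shares the background with a different setting (at the depot) — counterexample.
(Fact (4) would refute a reading with focus on the recipient — but that is not what the question asks.)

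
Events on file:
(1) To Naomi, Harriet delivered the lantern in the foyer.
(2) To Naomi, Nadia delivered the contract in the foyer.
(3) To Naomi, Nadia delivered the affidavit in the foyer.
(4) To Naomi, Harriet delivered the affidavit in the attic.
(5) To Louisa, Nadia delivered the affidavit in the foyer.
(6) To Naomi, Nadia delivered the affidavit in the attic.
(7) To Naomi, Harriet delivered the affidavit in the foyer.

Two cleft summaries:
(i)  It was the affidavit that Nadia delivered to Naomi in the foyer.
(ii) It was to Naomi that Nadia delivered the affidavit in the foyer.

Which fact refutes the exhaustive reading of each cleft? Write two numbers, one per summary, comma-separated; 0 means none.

2, 5

Summary (i) focuses "the affidavit" (the thing); background Nadia as agent and Naomi as recipient and in the foyer as setting. Fact (2) matches that background with thing = the contract — refutes (i).
Summary (ii) focuses "Naomi" (the recipient); background Nadia as agent and the affidavit as thing and in the foyer as setting. Fact (5) matches that background with recipient = Louisa — refutes (ii).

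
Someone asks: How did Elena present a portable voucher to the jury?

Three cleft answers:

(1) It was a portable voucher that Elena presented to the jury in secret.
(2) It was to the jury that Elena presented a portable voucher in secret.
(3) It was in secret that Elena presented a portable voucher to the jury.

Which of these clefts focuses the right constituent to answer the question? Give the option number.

The question word "how" targets the manner.
Option (1) clefts "a portable voucher" — the direct object, not what was asked.
Option (2) clefts "to the jury" — the recipient, not what was asked.
Option (3) clefts "in secret" — that matches what the question asks about.
So the congruent reply is (3).

3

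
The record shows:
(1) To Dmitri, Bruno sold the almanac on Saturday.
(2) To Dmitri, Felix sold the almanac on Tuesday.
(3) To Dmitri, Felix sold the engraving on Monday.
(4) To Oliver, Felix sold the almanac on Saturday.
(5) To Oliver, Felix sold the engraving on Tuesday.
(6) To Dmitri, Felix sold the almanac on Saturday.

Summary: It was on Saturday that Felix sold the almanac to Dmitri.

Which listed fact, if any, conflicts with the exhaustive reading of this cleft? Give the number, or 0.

2

Focus of the cleft: "on Saturday" (the setting). Presupposed background: agent = Felix, thing = the almanac, recipient = Dmitri.
Exhaustivity: on Saturday is the only setting satisfying that background.
But fact (2) also has agent = Felix, thing = the almanac, recipient = Dmitri, with setting = on Tuesday — so the exhaustive reading fails.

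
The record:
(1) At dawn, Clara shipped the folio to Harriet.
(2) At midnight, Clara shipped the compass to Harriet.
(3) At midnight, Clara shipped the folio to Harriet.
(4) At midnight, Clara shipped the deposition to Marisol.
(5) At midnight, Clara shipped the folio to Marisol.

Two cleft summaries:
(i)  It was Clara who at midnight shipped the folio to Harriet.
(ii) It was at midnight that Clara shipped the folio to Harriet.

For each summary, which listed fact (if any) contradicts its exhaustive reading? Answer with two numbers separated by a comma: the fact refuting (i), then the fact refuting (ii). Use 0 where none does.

0, 1

Summary (i) focuses "Clara" (the agent); background same thing, recipient, setting (the folio / Harriet / at midnight). No fact matches that background with a different agent, so 0.
Summary (ii) focuses "at midnight" (the setting); background same agent, thing, recipient (Clara / the folio / Harriet). Fact (1) matches that background with setting = at dawn — refutes (ii).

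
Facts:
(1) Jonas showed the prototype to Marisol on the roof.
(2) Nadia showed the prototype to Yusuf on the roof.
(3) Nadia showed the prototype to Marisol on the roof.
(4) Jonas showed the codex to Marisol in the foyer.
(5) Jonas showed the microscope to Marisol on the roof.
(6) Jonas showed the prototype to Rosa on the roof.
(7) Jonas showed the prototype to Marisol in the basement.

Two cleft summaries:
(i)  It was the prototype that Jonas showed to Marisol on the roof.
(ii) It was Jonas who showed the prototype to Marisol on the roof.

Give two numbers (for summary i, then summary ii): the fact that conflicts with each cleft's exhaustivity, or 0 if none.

Summary (i) focuses "the prototype" (the thing); background Jonas as agent and Marisol as recipient and on the roof as setting. Fact (5) matches that background with thing = the microscope — refutes (i).
Summary (ii) focuses "Jonas" (the agent); background the prototype as thing and Marisol as recipient and on the roof as setting. Fact (3) matches that background with agent = Nadia — refutes (ii).

5, 3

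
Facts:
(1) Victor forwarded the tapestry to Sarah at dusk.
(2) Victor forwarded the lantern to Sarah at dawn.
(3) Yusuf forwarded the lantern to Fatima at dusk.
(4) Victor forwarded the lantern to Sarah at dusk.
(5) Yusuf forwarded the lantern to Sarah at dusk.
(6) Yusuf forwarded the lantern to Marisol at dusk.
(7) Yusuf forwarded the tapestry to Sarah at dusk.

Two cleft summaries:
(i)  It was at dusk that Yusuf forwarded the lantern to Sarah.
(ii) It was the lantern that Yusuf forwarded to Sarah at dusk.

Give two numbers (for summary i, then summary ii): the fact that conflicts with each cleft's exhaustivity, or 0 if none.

(i): focus "at dusk". No fact shares same agent, thing, recipient (Yusuf / the lantern / Sarah) with a different setting. 0.
(ii): focus "the lantern". Looking for same agent, recipient, setting (Yusuf / Sarah / at dusk) with some other thing — fact (7) has the tapestry there. Refuted.

0, 7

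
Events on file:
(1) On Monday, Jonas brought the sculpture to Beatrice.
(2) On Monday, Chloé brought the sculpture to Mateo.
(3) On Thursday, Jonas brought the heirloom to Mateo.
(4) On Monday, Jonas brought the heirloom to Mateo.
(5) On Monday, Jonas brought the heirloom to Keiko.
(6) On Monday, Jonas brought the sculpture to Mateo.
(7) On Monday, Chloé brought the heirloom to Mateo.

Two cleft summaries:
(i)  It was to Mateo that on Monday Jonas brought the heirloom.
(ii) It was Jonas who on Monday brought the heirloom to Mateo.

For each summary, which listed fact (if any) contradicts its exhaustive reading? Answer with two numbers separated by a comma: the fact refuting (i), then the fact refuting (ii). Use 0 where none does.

Summary (i) focuses "Mateo" (the recipient); background agent = Jonas, thing = the heirloom, setting = on Monday. Fact (5) matches that background with recipient = Keiko — refutes (i).
Summary (ii) focuses "Jonas" (the agent); background thing = the heirloom, recipient = Mateo, setting = on Monday. Fact (7) matches that background with agent = Chloé — refutes (ii).

5, 7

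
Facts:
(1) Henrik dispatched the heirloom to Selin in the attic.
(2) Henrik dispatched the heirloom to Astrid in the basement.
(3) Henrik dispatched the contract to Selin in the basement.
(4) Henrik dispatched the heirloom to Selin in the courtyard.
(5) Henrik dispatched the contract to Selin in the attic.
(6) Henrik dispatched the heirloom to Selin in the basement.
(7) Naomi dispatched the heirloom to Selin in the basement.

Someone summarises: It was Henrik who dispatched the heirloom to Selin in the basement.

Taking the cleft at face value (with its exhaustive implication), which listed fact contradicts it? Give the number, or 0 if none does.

The cleft puts "Henrik" in focus and presupposes the open proposition with the heirloom as thing and Selin as recipient and in the basement as setting.
Exhaustivity: Henrik is the only agent satisfying that background.
Fact (7) shares the background but with agent = Naomi; exhaustivity is violated.

7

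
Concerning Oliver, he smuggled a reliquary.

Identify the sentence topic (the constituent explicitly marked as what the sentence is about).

The construction explicitly marks "Oliver" as what the sentence is about — the topic.
The remainder of the clause is the comment (what is said about the topic).

Oliver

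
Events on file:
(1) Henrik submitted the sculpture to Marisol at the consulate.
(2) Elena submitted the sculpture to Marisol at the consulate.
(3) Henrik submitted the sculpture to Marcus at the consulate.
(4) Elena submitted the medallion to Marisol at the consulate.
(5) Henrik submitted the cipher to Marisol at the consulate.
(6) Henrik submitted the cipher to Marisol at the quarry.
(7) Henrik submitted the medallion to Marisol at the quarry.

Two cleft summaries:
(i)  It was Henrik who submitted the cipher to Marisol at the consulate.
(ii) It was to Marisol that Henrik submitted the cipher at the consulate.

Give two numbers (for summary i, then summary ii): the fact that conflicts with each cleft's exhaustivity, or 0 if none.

(i): focus "Henrik". No fact shares the cipher as thing and Marisol as recipient and at the consulate as setting with a different agent. 0.
(ii): focus "Marisol". No fact shares Henrik as agent and the cipher as thing and at the consulate as setting with a different recipient. 0.

0, 0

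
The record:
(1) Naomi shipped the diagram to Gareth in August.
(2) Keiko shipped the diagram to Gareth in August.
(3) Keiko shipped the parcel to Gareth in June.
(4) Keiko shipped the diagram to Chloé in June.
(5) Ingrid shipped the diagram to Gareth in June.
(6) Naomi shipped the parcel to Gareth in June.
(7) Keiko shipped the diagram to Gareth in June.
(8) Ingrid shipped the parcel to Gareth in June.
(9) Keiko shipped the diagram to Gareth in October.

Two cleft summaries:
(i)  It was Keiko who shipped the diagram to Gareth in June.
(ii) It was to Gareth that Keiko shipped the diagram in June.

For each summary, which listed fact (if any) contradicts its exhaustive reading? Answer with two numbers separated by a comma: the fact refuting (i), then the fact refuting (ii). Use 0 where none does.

(i): focus "Keiko". Looking for the diagram as thing and Gareth as recipient and in June as setting with some other agent — fact (5) has Ingrid there. Refuted.
(ii): focus "Gareth". Looking for Keiko as agent and the diagram as thing and in June as setting with some other recipient — fact (4) has Chloé there. Refuted.

5, 4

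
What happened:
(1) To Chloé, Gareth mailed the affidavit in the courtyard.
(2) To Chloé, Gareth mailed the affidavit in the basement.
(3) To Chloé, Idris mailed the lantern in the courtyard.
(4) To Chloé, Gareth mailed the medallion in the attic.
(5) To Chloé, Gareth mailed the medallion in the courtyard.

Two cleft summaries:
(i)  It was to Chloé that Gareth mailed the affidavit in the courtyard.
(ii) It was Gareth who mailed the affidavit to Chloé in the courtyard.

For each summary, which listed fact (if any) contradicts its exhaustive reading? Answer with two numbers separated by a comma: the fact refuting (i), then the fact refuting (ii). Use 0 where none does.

Summary (i) focuses "Chloé" (the recipient); background Gareth as agent and the affidavit as thing and in the courtyard as setting. No fact matches that background with a different recipient, so 0.
Summary (ii) focuses "Gareth" (the agent); background the affidavit as thing and Chloé as recipient and in the courtyard as setting. No fact matches that background with a different agent, so 0.

0, 0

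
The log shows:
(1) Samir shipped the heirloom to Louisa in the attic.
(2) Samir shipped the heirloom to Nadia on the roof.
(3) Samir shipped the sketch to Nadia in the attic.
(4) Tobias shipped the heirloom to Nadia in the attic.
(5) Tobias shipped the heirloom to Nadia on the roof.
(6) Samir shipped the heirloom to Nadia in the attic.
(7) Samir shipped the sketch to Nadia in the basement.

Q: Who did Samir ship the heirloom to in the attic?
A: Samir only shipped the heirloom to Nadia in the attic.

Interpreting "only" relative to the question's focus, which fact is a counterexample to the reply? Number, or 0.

1

Answering "Who did ... to ...?" puts focus on the recipient — here, "Nadia".
"Only" then excludes alternative recipients while the background — agent = Samir, thing = the heirloom, setting = in the attic — is held fixed.
Fact (1) keeps agent = Samir, thing = the heirloom, setting = in the attic but has recipient = Louisa; that refutes the reply.
(Fact (3) would refute a reading with focus on the thing — but that is not what the question asks.)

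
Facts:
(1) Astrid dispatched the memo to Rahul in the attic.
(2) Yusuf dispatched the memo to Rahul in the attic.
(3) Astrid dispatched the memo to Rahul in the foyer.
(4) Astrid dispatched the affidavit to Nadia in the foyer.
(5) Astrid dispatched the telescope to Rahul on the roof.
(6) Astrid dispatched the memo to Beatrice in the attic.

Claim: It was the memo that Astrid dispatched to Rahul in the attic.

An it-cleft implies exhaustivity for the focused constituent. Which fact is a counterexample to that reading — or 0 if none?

Focus of the cleft: "the memo" (the thing). Presupposed background: agent = Astrid, recipient = Rahul, setting = in the attic.
The exhaustive reading says no other thing fits that background.
Every other fact differs from the presupposition on some backgrounded slot, so none challenges the exhaustivity.

0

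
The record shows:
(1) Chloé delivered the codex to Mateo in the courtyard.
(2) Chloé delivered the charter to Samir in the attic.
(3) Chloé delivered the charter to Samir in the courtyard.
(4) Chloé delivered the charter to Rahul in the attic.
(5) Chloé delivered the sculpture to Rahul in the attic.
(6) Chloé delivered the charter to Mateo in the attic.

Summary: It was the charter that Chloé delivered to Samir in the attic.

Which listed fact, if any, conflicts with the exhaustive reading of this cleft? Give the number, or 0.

0

Focus of the cleft: "the charter" (the thing). Presupposed background: agent = Chloé, recipient = Samir, setting = in the attic.
Exhaustivity: the charter is the only thing satisfying that background.
No listed fact matches the background with a different thing. Exhaustivity holds.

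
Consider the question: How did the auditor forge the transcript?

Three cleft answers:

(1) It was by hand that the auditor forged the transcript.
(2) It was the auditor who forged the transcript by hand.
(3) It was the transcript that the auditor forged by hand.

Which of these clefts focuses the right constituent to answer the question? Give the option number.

1

The question word "how" targets the manner.
Option (1) clefts "by hand" — that matches what the question asks about.
Option (2) clefts "the auditor" — the subject (agent), not what was asked.
Option (3) clefts "the transcript" — the direct object, not what was asked.
So the congruent reply is (1).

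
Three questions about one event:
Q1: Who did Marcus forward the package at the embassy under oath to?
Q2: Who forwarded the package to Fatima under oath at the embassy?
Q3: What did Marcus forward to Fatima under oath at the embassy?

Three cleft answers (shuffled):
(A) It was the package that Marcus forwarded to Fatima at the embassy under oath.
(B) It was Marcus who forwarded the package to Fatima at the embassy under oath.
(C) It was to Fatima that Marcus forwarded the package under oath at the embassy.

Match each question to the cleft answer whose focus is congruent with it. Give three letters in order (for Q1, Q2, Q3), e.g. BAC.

CBA

Q1 asks about the recipient; cleft (C) focuses "to Fatima", which is the recipient — so Q1 → C.
Q2 asks about the subject (agent); cleft (B) focuses "Marcus", which is the subject (agent) — so Q2 → B.
Q3 asks about the direct object; cleft (A) focuses "the package", which is the direct object — so Q3 → A.
Mapping: Q1→C, Q2→B, Q3→A.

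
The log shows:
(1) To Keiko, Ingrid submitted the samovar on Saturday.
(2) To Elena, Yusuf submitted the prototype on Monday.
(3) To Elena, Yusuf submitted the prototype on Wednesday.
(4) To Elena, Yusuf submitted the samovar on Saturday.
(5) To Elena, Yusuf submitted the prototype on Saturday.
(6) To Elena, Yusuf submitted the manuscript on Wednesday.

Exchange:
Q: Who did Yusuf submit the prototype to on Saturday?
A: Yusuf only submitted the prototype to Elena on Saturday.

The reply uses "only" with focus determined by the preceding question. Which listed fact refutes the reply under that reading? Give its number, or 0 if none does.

0

The question "Who did ... to ...?" targets the recipient, so in the reply the focus falls on "Elena".
So "only" ranges over recipients; the rest (same agent, thing, setting (Yusuf / the prototype / on Saturday)) is presupposed.
No listed fact shares that background with another recipient. Nothing contradicts the reply.
(Fact (2) would refute a reading with focus on the setting — but that is not what the question asks.)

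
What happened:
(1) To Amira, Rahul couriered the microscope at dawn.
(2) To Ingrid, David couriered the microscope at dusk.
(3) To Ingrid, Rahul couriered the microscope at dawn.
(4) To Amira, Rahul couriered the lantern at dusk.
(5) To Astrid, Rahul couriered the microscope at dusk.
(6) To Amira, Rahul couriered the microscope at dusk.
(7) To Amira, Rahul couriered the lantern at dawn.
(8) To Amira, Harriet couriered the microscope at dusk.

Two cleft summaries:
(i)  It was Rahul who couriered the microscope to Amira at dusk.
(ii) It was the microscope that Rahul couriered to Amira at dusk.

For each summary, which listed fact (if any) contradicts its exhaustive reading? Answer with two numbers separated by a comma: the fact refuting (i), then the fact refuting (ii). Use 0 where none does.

8, 4

(i): focus "Rahul". Looking for thing = the microscope, recipient = Amira, setting = at dusk with some other agent — fact (8) has Harriet there. Refuted.
(ii): focus "the microscope". Looking for agent = Rahul, recipient = Amira, setting = at dusk with some other thing — fact (4) has the lantern there. Refuted.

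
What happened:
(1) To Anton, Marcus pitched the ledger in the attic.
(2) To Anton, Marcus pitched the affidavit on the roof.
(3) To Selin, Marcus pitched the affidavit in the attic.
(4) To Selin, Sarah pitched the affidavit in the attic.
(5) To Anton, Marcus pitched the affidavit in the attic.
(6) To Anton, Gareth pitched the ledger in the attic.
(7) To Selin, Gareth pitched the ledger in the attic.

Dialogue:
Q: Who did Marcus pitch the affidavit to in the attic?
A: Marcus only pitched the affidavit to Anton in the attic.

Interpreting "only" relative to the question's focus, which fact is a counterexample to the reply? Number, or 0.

The question "Who did ... to ...?" targets the recipient, so in the reply the focus falls on "Anton".
"Only" then excludes alternative recipients while the background — Marcus as agent and the affidavit as thing and in the attic as setting — is held fixed.
Fact (3) shares the background with a different recipient (Selin) — counterexample.
(Fact (2) would refute a reading with focus on the setting — but that is not what the question asks.)

3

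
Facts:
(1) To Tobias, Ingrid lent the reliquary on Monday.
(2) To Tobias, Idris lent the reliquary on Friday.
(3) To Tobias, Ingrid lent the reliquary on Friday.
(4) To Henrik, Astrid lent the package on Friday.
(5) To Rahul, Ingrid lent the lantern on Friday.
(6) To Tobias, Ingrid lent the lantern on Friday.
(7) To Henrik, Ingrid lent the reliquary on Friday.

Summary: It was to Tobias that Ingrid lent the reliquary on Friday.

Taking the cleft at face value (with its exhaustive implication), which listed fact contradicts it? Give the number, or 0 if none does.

7

Focus of the cleft: "Tobias" (the recipient). Presupposed background: same agent, thing, setting (Ingrid / the reliquary / on Friday).
Exhaustivity: Tobias is the only recipient satisfying that background.
But fact (7) also has same agent, thing, setting (Ingrid / the reliquary / on Friday), with recipient = Henrik — so the exhaustive reading fails.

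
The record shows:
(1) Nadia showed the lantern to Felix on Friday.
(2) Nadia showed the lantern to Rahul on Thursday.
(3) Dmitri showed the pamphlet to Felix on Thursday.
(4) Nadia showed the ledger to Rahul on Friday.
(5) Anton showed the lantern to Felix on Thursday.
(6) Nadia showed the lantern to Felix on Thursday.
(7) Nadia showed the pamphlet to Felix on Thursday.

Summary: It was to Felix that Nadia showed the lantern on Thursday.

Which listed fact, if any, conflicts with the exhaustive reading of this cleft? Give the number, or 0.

Focus of the cleft: "Felix" (the recipient). Presupposed background: agent = Nadia, thing = the lantern, setting = on Thursday.
The exhaustive reading says no other recipient fits that background.
Fact (2) shares the background but with recipient = Rahul; exhaustivity is violated.

2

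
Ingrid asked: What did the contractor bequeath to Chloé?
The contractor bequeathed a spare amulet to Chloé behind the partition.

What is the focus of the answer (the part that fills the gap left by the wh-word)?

a spare amulet

The wh-word "what" asks about the direct object.
In the answer, "the contractor" and "to Chloé" are given — repeated from the question.
"behind the partition" is also new, but it specifies the location, which is not what the question asks about — so it is not the focus.
The constituent filling the direct object gap is "a spare amulet"; that is the focus.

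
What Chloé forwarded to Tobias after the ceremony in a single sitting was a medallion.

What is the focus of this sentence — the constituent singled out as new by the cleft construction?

a medallion

In a pseudo-cleft "What ... was X", the post-copular constituent X is the focus.
Here the focus is "a medallion". The backgrounded (presupposed) material includes "Chloé", "to Tobias", "after the ceremony" and "in a single sitting".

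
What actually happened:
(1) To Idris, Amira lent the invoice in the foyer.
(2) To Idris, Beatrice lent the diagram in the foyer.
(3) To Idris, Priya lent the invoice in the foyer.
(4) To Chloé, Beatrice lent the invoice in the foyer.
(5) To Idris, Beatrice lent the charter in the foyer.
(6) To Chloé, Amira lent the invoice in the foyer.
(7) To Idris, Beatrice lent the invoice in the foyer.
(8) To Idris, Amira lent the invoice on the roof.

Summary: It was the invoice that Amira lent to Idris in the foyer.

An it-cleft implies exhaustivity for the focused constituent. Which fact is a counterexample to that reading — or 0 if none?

0

The cleft puts "the invoice" in focus and presupposes the open proposition with same agent, recipient, setting (Amira / Idris / in the foyer).
The exhaustive reading says no other thing fits that background.
Every other fact differs from the presupposition on some backgrounded slot, so none challenges the exhaustivity.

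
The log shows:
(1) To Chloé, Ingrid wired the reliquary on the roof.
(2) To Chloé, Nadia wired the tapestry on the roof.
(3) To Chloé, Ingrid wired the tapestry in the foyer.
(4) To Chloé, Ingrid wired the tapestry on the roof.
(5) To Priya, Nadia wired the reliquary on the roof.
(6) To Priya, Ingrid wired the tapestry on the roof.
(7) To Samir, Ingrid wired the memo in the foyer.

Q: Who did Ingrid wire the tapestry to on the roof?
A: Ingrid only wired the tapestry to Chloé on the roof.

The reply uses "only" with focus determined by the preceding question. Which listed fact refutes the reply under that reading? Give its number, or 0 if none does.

6

The question "Who did ... to ...?" targets the recipient, so in the reply the focus falls on "Chloé".
"Only" then excludes alternative recipients while the background — agent = Ingrid, thing = the tapestry, setting = on the roof — is held fixed.
Fact (6) keeps agent = Ingrid, thing = the tapestry, setting = on the roof but has recipient = Priya; that refutes the reply.
(Fact (1) would refute a reading with focus on the thing — but that is not what the question asks.)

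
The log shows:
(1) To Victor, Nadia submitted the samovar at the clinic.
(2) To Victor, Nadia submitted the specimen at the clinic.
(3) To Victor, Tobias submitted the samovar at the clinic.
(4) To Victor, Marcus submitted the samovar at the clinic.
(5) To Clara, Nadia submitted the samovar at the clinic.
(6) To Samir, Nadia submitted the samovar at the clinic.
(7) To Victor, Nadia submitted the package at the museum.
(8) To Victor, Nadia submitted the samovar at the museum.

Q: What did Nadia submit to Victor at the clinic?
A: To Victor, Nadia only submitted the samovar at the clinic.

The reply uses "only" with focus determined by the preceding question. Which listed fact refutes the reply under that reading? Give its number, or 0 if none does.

The question "What did ...?" targets the thing, so in the reply the focus falls on "the samovar".
"Only" then excludes alternative things while the background — same agent, recipient, setting (Nadia / Victor / at the clinic) — is held fixed.
Fact (2) shares the background with a different thing (the specimen) — counterexample.
(Fact (5) would refute a reading with focus on the recipient — but that is not what the question asks.)

2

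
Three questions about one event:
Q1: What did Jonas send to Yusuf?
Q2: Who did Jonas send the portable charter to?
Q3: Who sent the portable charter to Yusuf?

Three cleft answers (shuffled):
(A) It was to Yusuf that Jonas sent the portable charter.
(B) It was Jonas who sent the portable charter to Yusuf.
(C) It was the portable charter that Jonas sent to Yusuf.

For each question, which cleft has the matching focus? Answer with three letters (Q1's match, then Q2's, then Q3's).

CAB

Q1 asks about the direct object; cleft (C) focuses "the portable charter", which is the direct object — so Q1 → C.
Q2 asks about the recipient; cleft (A) focuses "to Yusuf", which is the recipient — so Q2 → A.
Q3 asks about the subject (agent); cleft (B) focuses "Jonas", which is the subject (agent) — so Q3 → B.
Mapping: Q1→C, Q2→A, Q3→B.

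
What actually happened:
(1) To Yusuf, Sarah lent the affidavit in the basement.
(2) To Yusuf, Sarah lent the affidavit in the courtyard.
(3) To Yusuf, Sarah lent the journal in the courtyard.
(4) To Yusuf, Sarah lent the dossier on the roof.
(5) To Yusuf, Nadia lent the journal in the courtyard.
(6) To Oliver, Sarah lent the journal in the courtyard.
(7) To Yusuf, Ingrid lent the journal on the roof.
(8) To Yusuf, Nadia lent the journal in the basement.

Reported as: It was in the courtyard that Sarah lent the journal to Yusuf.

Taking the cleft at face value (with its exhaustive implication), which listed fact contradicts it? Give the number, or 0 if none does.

The cleft puts "in the courtyard" in focus and presupposes the open proposition with agent = Sarah, thing = the journal, recipient = Yusuf.
The exhaustive reading says no other setting fits that background.
Every other fact differs from the presupposition on some backgrounded slot, so none challenges the exhaustivity.

0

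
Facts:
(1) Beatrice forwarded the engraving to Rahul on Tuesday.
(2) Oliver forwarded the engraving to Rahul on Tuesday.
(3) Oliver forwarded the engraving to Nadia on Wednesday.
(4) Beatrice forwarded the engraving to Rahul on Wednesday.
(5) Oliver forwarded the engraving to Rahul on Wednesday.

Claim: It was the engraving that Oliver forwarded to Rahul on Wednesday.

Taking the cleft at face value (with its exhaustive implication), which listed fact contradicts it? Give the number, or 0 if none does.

Focus of the cleft: "the engraving" (the thing). Presupposed background: same agent, recipient, setting (Oliver / Rahul / on Wednesday).
The exhaustive reading says no other thing fits that background.
No listed fact matches the background with a different thing. Exhaustivity holds.

0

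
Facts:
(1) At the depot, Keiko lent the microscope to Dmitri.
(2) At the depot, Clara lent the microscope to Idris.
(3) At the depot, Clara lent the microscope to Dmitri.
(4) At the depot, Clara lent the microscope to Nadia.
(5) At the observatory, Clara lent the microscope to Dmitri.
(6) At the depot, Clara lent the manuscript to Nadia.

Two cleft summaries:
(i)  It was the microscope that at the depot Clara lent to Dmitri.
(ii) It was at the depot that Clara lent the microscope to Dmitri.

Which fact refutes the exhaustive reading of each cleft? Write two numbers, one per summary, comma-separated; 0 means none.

0, 5

Summary (i) focuses "the microscope" (the thing); background Clara as agent and Dmitri as recipient and at the depot as setting. No fact matches that background with a different thing, so 0.
Summary (ii) focuses "at the depot" (the setting); background Clara as agent and the microscope as thing and Dmitri as recipient. Fact (5) matches that background with setting = at the observatory — refutes (ii).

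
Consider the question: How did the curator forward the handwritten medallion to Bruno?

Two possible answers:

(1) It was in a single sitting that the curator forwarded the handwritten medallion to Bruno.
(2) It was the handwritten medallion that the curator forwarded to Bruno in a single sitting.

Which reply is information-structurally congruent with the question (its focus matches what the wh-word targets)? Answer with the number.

The question word "how" targets the manner.
Option (1) clefts "in a single sitting" — that matches what the question asks about.
Option (2) clefts "the handwritten medallion" — the direct object, not what was asked.
So the congruent reply is (1).

1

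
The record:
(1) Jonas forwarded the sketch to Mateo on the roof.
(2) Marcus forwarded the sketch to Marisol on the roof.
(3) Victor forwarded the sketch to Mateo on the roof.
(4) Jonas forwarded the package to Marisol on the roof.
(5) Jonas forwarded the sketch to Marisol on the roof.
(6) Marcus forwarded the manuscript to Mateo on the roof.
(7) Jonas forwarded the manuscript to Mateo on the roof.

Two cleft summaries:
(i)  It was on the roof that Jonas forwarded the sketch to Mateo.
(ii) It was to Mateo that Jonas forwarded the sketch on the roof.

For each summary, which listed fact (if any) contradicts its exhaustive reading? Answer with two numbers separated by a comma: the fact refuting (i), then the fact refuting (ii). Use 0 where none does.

Summary (i) focuses "on the roof" (the setting); background Jonas as agent and the sketch as thing and Mateo as recipient. No fact matches that background with a different setting, so 0.
Summary (ii) focuses "Mateo" (the recipient); background Jonas as agent and the sketch as thing and on the roof as setting. Fact (5) matches that background with recipient = Marisol — refutes (ii).

0, 5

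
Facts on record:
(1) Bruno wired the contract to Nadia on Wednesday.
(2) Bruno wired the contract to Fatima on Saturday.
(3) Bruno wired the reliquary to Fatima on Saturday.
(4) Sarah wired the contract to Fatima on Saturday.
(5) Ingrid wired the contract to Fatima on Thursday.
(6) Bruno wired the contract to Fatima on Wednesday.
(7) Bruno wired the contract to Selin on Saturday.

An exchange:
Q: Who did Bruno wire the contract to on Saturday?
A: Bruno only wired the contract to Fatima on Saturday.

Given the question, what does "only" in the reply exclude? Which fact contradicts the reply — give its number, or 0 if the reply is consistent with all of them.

7

Answering "Who did ... to ...?" puts focus on the recipient — here, "Fatima".
So "only" ranges over recipients; the rest (Bruno as agent and the contract as thing and on Saturday as setting) is presupposed.
Fact (7) keeps Bruno as agent and the contract as thing and on Saturday as setting but has recipient = Selin; that refutes the reply.
(Fact (6) would refute a reading with focus on the setting — but that is not what the question asks.)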